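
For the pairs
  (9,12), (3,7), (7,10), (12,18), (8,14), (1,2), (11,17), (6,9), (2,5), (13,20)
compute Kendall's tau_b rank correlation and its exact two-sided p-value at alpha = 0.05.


Step 1: Enumerate the 45 unordered pairs (i,j) with i<j and classify each by sign(x_j-x_i) * sign(y_j-y_i).
  (1,2):dx=-6,dy=-5->C; (1,3):dx=-2,dy=-2->C; (1,4):dx=+3,dy=+6->C; (1,5):dx=-1,dy=+2->D
  (1,6):dx=-8,dy=-10->C; (1,7):dx=+2,dy=+5->C; (1,8):dx=-3,dy=-3->C; (1,9):dx=-7,dy=-7->C
  (1,10):dx=+4,dy=+8->C; (2,3):dx=+4,dy=+3->C; (2,4):dx=+9,dy=+11->C; (2,5):dx=+5,dy=+7->C
  (2,6):dx=-2,dy=-5->C; (2,7):dx=+8,dy=+10->C; (2,8):dx=+3,dy=+2->C; (2,9):dx=-1,dy=-2->C
  (2,10):dx=+10,dy=+13->C; (3,4):dx=+5,dy=+8->C; (3,5):dx=+1,dy=+4->C; (3,6):dx=-6,dy=-8->C
  (3,7):dx=+4,dy=+7->C; (3,8):dx=-1,dy=-1->C; (3,9):dx=-5,dy=-5->C; (3,10):dx=+6,dy=+10->C
  (4,5):dx=-4,dy=-4->C; (4,6):dx=-11,dy=-16->C; (4,7):dx=-1,dy=-1->C; (4,8):dx=-6,dy=-9->C
  (4,9):dx=-10,dy=-13->C; (4,10):dx=+1,dy=+2->C; (5,6):dx=-7,dy=-12->C; (5,7):dx=+3,dy=+3->C
  (5,8):dx=-2,dy=-5->C; (5,9):dx=-6,dy=-9->C; (5,10):dx=+5,dy=+6->C; (6,7):dx=+10,dy=+15->C
  (6,8):dx=+5,dy=+7->C; (6,9):dx=+1,dy=+3->C; (6,10):dx=+12,dy=+18->C; (7,8):dx=-5,dy=-8->C
  (7,9):dx=-9,dy=-12->C; (7,10):dx=+2,dy=+3->C; (8,9):dx=-4,dy=-4->C; (8,10):dx=+7,dy=+11->C
  (9,10):dx=+11,dy=+15->C
Step 2: C = 44, D = 1, total pairs = 45.
Step 3: tau = (C - D)/(n(n-1)/2) = (44 - 1)/45 = 0.955556.
Step 4: Exact two-sided p-value (enumerate n! = 3628800 permutations of y under H0): p = 0.000006.
Step 5: alpha = 0.05. reject H0.

tau_b = 0.9556 (C=44, D=1), p = 0.000006, reject H0.


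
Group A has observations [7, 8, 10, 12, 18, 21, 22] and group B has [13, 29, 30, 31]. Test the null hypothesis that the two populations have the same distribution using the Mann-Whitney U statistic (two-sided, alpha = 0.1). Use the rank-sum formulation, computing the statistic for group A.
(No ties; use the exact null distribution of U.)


Step 1: Combine and sort all 11 observations; assign midranks.
sorted (value, group): (7,X), (8,X), (10,X), (12,X), (13,Y), (18,X), (21,X), (22,X), (29,Y), (30,Y), (31,Y)
ranks: 7->1, 8->2, 10->3, 12->4, 13->5, 18->6, 21->7, 22->8, 29->9, 30->10, 31->11
Step 2: Rank sum for X: R1 = 1 + 2 + 3 + 4 + 6 + 7 + 8 = 31.
Step 3: U_X = R1 - n1(n1+1)/2 = 31 - 7*8/2 = 31 - 28 = 3.
       U_Y = n1*n2 - U_X = 28 - 3 = 25.
Step 4: No ties, so the exact null distribution of U (based on enumerating the C(11,7) = 330 equally likely rank assignments) gives the two-sided p-value.
Step 5: p-value = 0.042424; compare to alpha = 0.1. reject H0.

U_X = 3, p = 0.042424, reject H0 at alpha = 0.1.


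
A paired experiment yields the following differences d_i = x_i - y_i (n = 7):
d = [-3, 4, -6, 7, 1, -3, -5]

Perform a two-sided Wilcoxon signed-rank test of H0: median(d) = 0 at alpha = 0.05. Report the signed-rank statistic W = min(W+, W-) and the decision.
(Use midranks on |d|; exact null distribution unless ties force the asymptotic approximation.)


Step 1: Drop any zero differences (none here) and take |d_i|.
|d| = [3, 4, 6, 7, 1, 3, 5]
Step 2: Midrank |d_i| (ties get averaged ranks).
ranks: |3|->2.5, |4|->4, |6|->6, |7|->7, |1|->1, |3|->2.5, |5|->5
Step 3: Attach original signs; sum ranks with positive sign and with negative sign.
W+ = 4 + 7 + 1 = 12
W- = 2.5 + 6 + 2.5 + 5 = 16
(Check: W+ + W- = 28 should equal n(n+1)/2 = 28.)
Step 4: Test statistic W = min(W+, W-) = 12.
Step 5: Ties in |d|, so use the tie-corrected normal approximation.
        E[W] = n(n+1)/4 = 7*8/4 = 14.
        Tie groups: |d|=3 (t=2); sum(t^3 - t) = 6.
        Var[W] = n(n+1)(2n+1)/24 - sum(t^3-t)/48 = 840/24 - 6/48 = 34.875.
        z = (W - E[W]) / sqrt(Var[W]) = (12 - 14) / 5.9055 = -0.3387.
        Two-sided p = 2*Phi(z) = 0.734861.
Step 6: alpha = 0.05. fail to reject H0.

W+ = 12, W- = 16, W = min = 12, p = 0.734861, fail to reject H0.


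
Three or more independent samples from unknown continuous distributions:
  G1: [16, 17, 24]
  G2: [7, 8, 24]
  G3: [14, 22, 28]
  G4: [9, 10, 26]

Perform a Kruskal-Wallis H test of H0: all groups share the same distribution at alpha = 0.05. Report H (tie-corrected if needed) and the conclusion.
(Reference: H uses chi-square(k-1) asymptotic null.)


Step 1: Combine all N = 12 observations and assign midranks.
sorted (value, group, rank): (7,G2,1), (8,G2,2), (9,G4,3), (10,G4,4), (14,G3,5), (16,G1,6), (17,G1,7), (22,G3,8), (24,G1,9.5), (24,G2,9.5), (26,G4,11), (28,G3,12)
Step 2: Sum ranks within each group.
R_1 = 22.5 (n_1 = 3)
R_2 = 12.5 (n_2 = 3)
R_3 = 25 (n_3 = 3)
R_4 = 18 (n_4 = 3)
Step 3: H = 12/(N(N+1)) * sum(R_i^2/n_i) - 3(N+1)
     = 12/(12*13) * (22.5^2/3 + 12.5^2/3 + 25^2/3 + 18^2/3) - 3*13
     = 0.076923 * 537.167 - 39
     = 2.320513.
Step 4: Ties present; correction factor C = 1 - 6/(12^3 - 12) = 0.996503. Corrected H = 2.320513 / 0.996503 = 2.328655.
Step 5: Under H0, H ~ chi^2(3); p-value = 0.507054.
Step 6: alpha = 0.05. fail to reject H0.

H = 2.3287, df = 3, p = 0.507054, fail to reject H0.


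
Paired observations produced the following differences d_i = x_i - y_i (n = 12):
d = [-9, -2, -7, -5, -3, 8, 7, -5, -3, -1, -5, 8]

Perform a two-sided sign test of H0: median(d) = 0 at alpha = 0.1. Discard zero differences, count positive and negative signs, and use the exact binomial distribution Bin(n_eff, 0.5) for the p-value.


Step 1: Discard zero differences. Original n = 12; n_eff = number of nonzero differences = 12.
Nonzero differences (with sign): -9, -2, -7, -5, -3, +8, +7, -5, -3, -1, -5, +8
Step 2: Count signs: positive = 3, negative = 9.
Step 3: Under H0: P(positive) = 0.5, so the number of positives S ~ Bin(12, 0.5).
Step 4: Two-sided exact p-value = sum of Bin(12,0.5) probabilities at or below the observed probability = 0.145996.
Step 5: alpha = 0.1. fail to reject H0.

n_eff = 12, pos = 3, neg = 9, p = 0.145996, fail to reject H0.


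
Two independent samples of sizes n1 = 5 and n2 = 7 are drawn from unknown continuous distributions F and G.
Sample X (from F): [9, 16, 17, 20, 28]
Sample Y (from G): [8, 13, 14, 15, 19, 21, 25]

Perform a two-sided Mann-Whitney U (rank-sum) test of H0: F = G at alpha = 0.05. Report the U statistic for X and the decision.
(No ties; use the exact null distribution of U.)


Step 1: Combine and sort all 12 observations; assign midranks.
sorted (value, group): (8,Y), (9,X), (13,Y), (14,Y), (15,Y), (16,X), (17,X), (19,Y), (20,X), (21,Y), (25,Y), (28,X)
ranks: 8->1, 9->2, 13->3, 14->4, 15->5, 16->6, 17->7, 19->8, 20->9, 21->10, 25->11, 28->12
Step 2: Rank sum for X: R1 = 2 + 6 + 7 + 9 + 12 = 36.
Step 3: U_X = R1 - n1(n1+1)/2 = 36 - 5*6/2 = 36 - 15 = 21.
       U_Y = n1*n2 - U_X = 35 - 21 = 14.
Step 4: No ties, so the exact null distribution of U (based on enumerating the C(12,5) = 792 equally likely rank assignments) gives the two-sided p-value.
Step 5: p-value = 0.638889; compare to alpha = 0.05. fail to reject H0.

U_X = 21, p = 0.638889, fail to reject H0 at alpha = 0.05.


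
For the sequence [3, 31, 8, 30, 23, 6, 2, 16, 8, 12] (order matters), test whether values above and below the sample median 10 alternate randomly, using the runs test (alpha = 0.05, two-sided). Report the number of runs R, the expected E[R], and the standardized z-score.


Step 1: Compute median = 10; label A = above, B = below.
Labels in order: BABAABBABA  (n_A = 5, n_B = 5)
Step 2: Count runs R = 8.
Step 3: Under H0 (random ordering), E[R] = 2*n_A*n_B/(n_A+n_B) + 1 = 2*5*5/10 + 1 = 6.0000.
        Var[R] = 2*n_A*n_B*(2*n_A*n_B - n_A - n_B) / ((n_A+n_B)^2 * (n_A+n_B-1)) = 2000/900 = 2.2222.
        SD[R] = 1.4907.
Step 4: Continuity-corrected z = (R - 0.5 - E[R]) / SD[R] = (8 - 0.5 - 6.0000) / 1.4907 = 1.0062.
Step 5: Two-sided p-value via normal approximation = 2*(1 - Phi(|z|)) = 0.314305.
Step 6: alpha = 0.05. fail to reject H0.

R = 8, z = 1.0062, p = 0.314305, fail to reject H0.


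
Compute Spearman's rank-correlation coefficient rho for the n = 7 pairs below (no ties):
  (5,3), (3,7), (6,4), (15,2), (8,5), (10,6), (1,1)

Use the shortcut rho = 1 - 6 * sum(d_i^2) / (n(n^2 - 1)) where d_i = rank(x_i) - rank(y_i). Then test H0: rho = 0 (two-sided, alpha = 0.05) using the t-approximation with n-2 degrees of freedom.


Step 1: Rank x and y separately (midranks; no ties here).
rank(x): 5->3, 3->2, 6->4, 15->7, 8->5, 10->6, 1->1
rank(y): 3->3, 7->7, 4->4, 2->2, 5->5, 6->6, 1->1
Step 2: d_i = R_x(i) - R_y(i); compute d_i^2.
  (3-3)^2=0, (2-7)^2=25, (4-4)^2=0, (7-2)^2=25, (5-5)^2=0, (6-6)^2=0, (1-1)^2=0
sum(d^2) = 50.
Step 3: rho = 1 - 6*50 / (7*(7^2 - 1)) = 1 - 300/336 = 0.107143.
Step 4: Under H0, t = rho * sqrt((n-2)/(1-rho^2)) = 0.2410 ~ t(5).
Step 5: Two-sided p-value from the t-distribution with 5 df = 0.819151.
Step 6: alpha = 0.05. fail to reject H0.

rho = 0.1071, p = 0.819151, fail to reject H0 at alpha = 0.05.


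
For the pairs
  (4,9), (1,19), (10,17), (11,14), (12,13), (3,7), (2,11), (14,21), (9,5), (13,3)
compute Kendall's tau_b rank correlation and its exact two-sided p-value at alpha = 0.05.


Step 1: Enumerate the 45 unordered pairs (i,j) with i<j and classify each by sign(x_j-x_i) * sign(y_j-y_i).
  (1,2):dx=-3,dy=+10->D; (1,3):dx=+6,dy=+8->C; (1,4):dx=+7,dy=+5->C; (1,5):dx=+8,dy=+4->C
  (1,6):dx=-1,dy=-2->C; (1,7):dx=-2,dy=+2->D; (1,8):dx=+10,dy=+12->C; (1,9):dx=+5,dy=-4->D
  (1,10):dx=+9,dy=-6->D; (2,3):dx=+9,dy=-2->D; (2,4):dx=+10,dy=-5->D; (2,5):dx=+11,dy=-6->D
  (2,6):dx=+2,dy=-12->D; (2,7):dx=+1,dy=-8->D; (2,8):dx=+13,dy=+2->C; (2,9):dx=+8,dy=-14->D
  (2,10):dx=+12,dy=-16->D; (3,4):dx=+1,dy=-3->D; (3,5):dx=+2,dy=-4->D; (3,6):dx=-7,dy=-10->C
  (3,7):dx=-8,dy=-6->C; (3,8):dx=+4,dy=+4->C; (3,9):dx=-1,dy=-12->C; (3,10):dx=+3,dy=-14->D
  (4,5):dx=+1,dy=-1->D; (4,6):dx=-8,dy=-7->C; (4,7):dx=-9,dy=-3->C; (4,8):dx=+3,dy=+7->C
  (4,9):dx=-2,dy=-9->C; (4,10):dx=+2,dy=-11->D; (5,6):dx=-9,dy=-6->C; (5,7):dx=-10,dy=-2->C
  (5,8):dx=+2,dy=+8->C; (5,9):dx=-3,dy=-8->C; (5,10):dx=+1,dy=-10->D; (6,7):dx=-1,dy=+4->D
  (6,8):dx=+11,dy=+14->C; (6,9):dx=+6,dy=-2->D; (6,10):dx=+10,dy=-4->D; (7,8):dx=+12,dy=+10->C
  (7,9):dx=+7,dy=-6->D; (7,10):dx=+11,dy=-8->D; (8,9):dx=-5,dy=-16->C; (8,10):dx=-1,dy=-18->C
  (9,10):dx=+4,dy=-2->D
Step 2: C = 22, D = 23, total pairs = 45.
Step 3: tau = (C - D)/(n(n-1)/2) = (22 - 23)/45 = -0.022222.
Step 4: Exact two-sided p-value (enumerate n! = 3628800 permutations of y under H0): p = 1.000000.
Step 5: alpha = 0.05. fail to reject H0.

tau_b = -0.0222 (C=22, D=23), p = 1.000000, fail to reject H0.


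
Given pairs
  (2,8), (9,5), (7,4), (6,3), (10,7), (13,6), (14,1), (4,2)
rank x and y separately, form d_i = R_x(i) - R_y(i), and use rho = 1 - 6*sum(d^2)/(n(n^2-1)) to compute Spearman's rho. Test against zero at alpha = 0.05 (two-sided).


Step 1: Rank x and y separately (midranks; no ties here).
rank(x): 2->1, 9->5, 7->4, 6->3, 10->6, 13->7, 14->8, 4->2
rank(y): 8->8, 5->5, 4->4, 3->3, 7->7, 6->6, 1->1, 2->2
Step 2: d_i = R_x(i) - R_y(i); compute d_i^2.
  (1-8)^2=49, (5-5)^2=0, (4-4)^2=0, (3-3)^2=0, (6-7)^2=1, (7-6)^2=1, (8-1)^2=49, (2-2)^2=0
sum(d^2) = 100.
Step 3: rho = 1 - 6*100 / (8*(8^2 - 1)) = 1 - 600/504 = -0.190476.
Step 4: Under H0, t = rho * sqrt((n-2)/(1-rho^2)) = -0.4753 ~ t(6).
Step 5: Two-sided p-value from the t-distribution with 6 df = 0.651401.
Step 6: alpha = 0.05. fail to reject H0.

rho = -0.1905, p = 0.651401, fail to reject H0 at alpha = 0.05.


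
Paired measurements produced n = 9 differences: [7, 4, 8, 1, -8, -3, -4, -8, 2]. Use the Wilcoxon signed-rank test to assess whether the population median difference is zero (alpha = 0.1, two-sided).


Step 1: Drop any zero differences (none here) and take |d_i|.
|d| = [7, 4, 8, 1, 8, 3, 4, 8, 2]
Step 2: Midrank |d_i| (ties get averaged ranks).
ranks: |7|->6, |4|->4.5, |8|->8, |1|->1, |8|->8, |3|->3, |4|->4.5, |8|->8, |2|->2
Step 3: Attach original signs; sum ranks with positive sign and with negative sign.
W+ = 6 + 4.5 + 8 + 1 + 2 = 21.5
W- = 8 + 3 + 4.5 + 8 = 23.5
(Check: W+ + W- = 45 should equal n(n+1)/2 = 45.)
Step 4: Test statistic W = min(W+, W-) = 21.5.
Step 5: Ties in |d|, so use the tie-corrected normal approximation.
        E[W] = n(n+1)/4 = 9*10/4 = 22.5.
        Tie groups: |d|=4 (t=2), |d|=8 (t=3); sum(t^3 - t) = 30.
        Var[W] = n(n+1)(2n+1)/24 - sum(t^3-t)/48 = 1710/24 - 30/48 = 70.625.
        z = (W - E[W]) / sqrt(Var[W]) = (21.5 - 22.5) / 8.4039 = -0.1190.
        Two-sided p = 2*Phi(z) = 0.905281.
Step 6: alpha = 0.1. fail to reject H0.

W+ = 21.5, W- = 23.5, W = min = 21.5, p = 0.905281, fail to reject H0.


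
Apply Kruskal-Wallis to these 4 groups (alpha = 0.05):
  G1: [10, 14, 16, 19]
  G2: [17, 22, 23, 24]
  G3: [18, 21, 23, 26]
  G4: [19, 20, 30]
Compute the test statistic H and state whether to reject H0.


Step 1: Combine all N = 15 observations and assign midranks.
sorted (value, group, rank): (10,G1,1), (14,G1,2), (16,G1,3), (17,G2,4), (18,G3,5), (19,G1,6.5), (19,G4,6.5), (20,G4,8), (21,G3,9), (22,G2,10), (23,G2,11.5), (23,G3,11.5), (24,G2,13), (26,G3,14), (30,G4,15)
Step 2: Sum ranks within each group.
R_1 = 12.5 (n_1 = 4)
R_2 = 38.5 (n_2 = 4)
R_3 = 39.5 (n_3 = 4)
R_4 = 29.5 (n_4 = 3)
Step 3: H = 12/(N(N+1)) * sum(R_i^2/n_i) - 3(N+1)
     = 12/(15*16) * (12.5^2/4 + 38.5^2/4 + 39.5^2/4 + 29.5^2/3) - 3*16
     = 0.050000 * 1089.77 - 48
     = 6.488542.
Step 4: Ties present; correction factor C = 1 - 12/(15^3 - 15) = 0.996429. Corrected H = 6.488542 / 0.996429 = 6.511798.
Step 5: Under H0, H ~ chi^2(3); p-value = 0.089198.
Step 6: alpha = 0.05. fail to reject H0.

H = 6.5118, df = 3, p = 0.089198, fail to reject H0.


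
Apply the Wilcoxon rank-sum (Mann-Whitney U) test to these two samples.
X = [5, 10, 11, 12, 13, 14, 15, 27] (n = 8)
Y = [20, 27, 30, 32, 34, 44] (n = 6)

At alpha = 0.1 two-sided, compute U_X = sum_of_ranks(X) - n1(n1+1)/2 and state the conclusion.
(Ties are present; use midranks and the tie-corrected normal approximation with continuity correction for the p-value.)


Step 1: Combine and sort all 14 observations; assign midranks.
sorted (value, group): (5,X), (10,X), (11,X), (12,X), (13,X), (14,X), (15,X), (20,Y), (27,X), (27,Y), (30,Y), (32,Y), (34,Y), (44,Y)
ranks: 5->1, 10->2, 11->3, 12->4, 13->5, 14->6, 15->7, 20->8, 27->9.5, 27->9.5, 30->11, 32->12, 34->13, 44->14
Step 2: Rank sum for X: R1 = 1 + 2 + 3 + 4 + 5 + 6 + 7 + 9.5 = 37.5.
Step 3: U_X = R1 - n1(n1+1)/2 = 37.5 - 8*9/2 = 37.5 - 36 = 1.5.
       U_Y = n1*n2 - U_X = 48 - 1.5 = 46.5.
Step 4: Ties are present, so use the tie-corrected normal approximation (with continuity correction) for the p-value.
Step 5: p-value = 0.004465; compare to alpha = 0.1. reject H0.

U_X = 1.5, p = 0.004465, reject H0 at alpha = 0.1.


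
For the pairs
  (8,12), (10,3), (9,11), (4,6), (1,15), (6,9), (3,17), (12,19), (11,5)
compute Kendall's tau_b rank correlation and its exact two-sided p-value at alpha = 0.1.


Step 1: Enumerate the 36 unordered pairs (i,j) with i<j and classify each by sign(x_j-x_i) * sign(y_j-y_i).
  (1,2):dx=+2,dy=-9->D; (1,3):dx=+1,dy=-1->D; (1,4):dx=-4,dy=-6->C; (1,5):dx=-7,dy=+3->D
  (1,6):dx=-2,dy=-3->C; (1,7):dx=-5,dy=+5->D; (1,8):dx=+4,dy=+7->C; (1,9):dx=+3,dy=-7->D
  (2,3):dx=-1,dy=+8->D; (2,4):dx=-6,dy=+3->D; (2,5):dx=-9,dy=+12->D; (2,6):dx=-4,dy=+6->D
  (2,7):dx=-7,dy=+14->D; (2,8):dx=+2,dy=+16->C; (2,9):dx=+1,dy=+2->C; (3,4):dx=-5,dy=-5->C
  (3,5):dx=-8,dy=+4->D; (3,6):dx=-3,dy=-2->C; (3,7):dx=-6,dy=+6->D; (3,8):dx=+3,dy=+8->C
  (3,9):dx=+2,dy=-6->D; (4,5):dx=-3,dy=+9->D; (4,6):dx=+2,dy=+3->C; (4,7):dx=-1,dy=+11->D
  (4,8):dx=+8,dy=+13->C; (4,9):dx=+7,dy=-1->D; (5,6):dx=+5,dy=-6->D; (5,7):dx=+2,dy=+2->C
  (5,8):dx=+11,dy=+4->C; (5,9):dx=+10,dy=-10->D; (6,7):dx=-3,dy=+8->D; (6,8):dx=+6,dy=+10->C
  (6,9):dx=+5,dy=-4->D; (7,8):dx=+9,dy=+2->C; (7,9):dx=+8,dy=-12->D; (8,9):dx=-1,dy=-14->C
Step 2: C = 15, D = 21, total pairs = 36.
Step 3: tau = (C - D)/(n(n-1)/2) = (15 - 21)/36 = -0.166667.
Step 4: Exact two-sided p-value (enumerate n! = 362880 permutations of y under H0): p = 0.612202.
Step 5: alpha = 0.1. fail to reject H0.

tau_b = -0.1667 (C=15, D=21), p = 0.612202, fail to reject H0.


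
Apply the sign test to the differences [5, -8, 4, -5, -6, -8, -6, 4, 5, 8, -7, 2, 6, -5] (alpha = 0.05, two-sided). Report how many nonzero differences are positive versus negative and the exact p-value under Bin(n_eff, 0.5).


Step 1: Discard zero differences. Original n = 14; n_eff = number of nonzero differences = 14.
Nonzero differences (with sign): +5, -8, +4, -5, -6, -8, -6, +4, +5, +8, -7, +2, +6, -5
Step 2: Count signs: positive = 7, negative = 7.
Step 3: Under H0: P(positive) = 0.5, so the number of positives S ~ Bin(14, 0.5).
Step 4: Two-sided exact p-value = sum of Bin(14,0.5) probabilities at or below the observed probability = 1.000000.
Step 5: alpha = 0.05. fail to reject H0.

n_eff = 14, pos = 7, neg = 7, p = 1.000000, fail to reject H0.


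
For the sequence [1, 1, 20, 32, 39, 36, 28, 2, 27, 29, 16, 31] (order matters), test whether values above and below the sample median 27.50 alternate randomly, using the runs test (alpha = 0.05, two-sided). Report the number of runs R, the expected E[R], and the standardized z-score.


Step 1: Compute median = 27.50; label A = above, B = below.
Labels in order: BBBAAAABBABA  (n_A = 6, n_B = 6)
Step 2: Count runs R = 6.
Step 3: Under H0 (random ordering), E[R] = 2*n_A*n_B/(n_A+n_B) + 1 = 2*6*6/12 + 1 = 7.0000.
        Var[R] = 2*n_A*n_B*(2*n_A*n_B - n_A - n_B) / ((n_A+n_B)^2 * (n_A+n_B-1)) = 4320/1584 = 2.7273.
        SD[R] = 1.6514.
Step 4: Continuity-corrected z = (R + 0.5 - E[R]) / SD[R] = (6 + 0.5 - 7.0000) / 1.6514 = -0.3028.
Step 5: Two-sided p-value via normal approximation = 2*(1 - Phi(|z|)) = 0.762069.
Step 6: alpha = 0.05. fail to reject H0.

R = 6, z = -0.3028, p = 0.762069, fail to reject H0.


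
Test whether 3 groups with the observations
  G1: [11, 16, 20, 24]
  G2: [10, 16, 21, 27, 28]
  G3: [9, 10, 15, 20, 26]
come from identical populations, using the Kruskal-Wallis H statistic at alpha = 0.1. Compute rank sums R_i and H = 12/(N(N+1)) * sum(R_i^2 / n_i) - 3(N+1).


Step 1: Combine all N = 14 observations and assign midranks.
sorted (value, group, rank): (9,G3,1), (10,G2,2.5), (10,G3,2.5), (11,G1,4), (15,G3,5), (16,G1,6.5), (16,G2,6.5), (20,G1,8.5), (20,G3,8.5), (21,G2,10), (24,G1,11), (26,G3,12), (27,G2,13), (28,G2,14)
Step 2: Sum ranks within each group.
R_1 = 30 (n_1 = 4)
R_2 = 46 (n_2 = 5)
R_3 = 29 (n_3 = 5)
Step 3: H = 12/(N(N+1)) * sum(R_i^2/n_i) - 3(N+1)
     = 12/(14*15) * (30^2/4 + 46^2/5 + 29^2/5) - 3*15
     = 0.057143 * 816.4 - 45
     = 1.651429.
Step 4: Ties present; correction factor C = 1 - 18/(14^3 - 14) = 0.993407. Corrected H = 1.651429 / 0.993407 = 1.662389.
Step 5: Under H0, H ~ chi^2(2); p-value = 0.435529.
Step 6: alpha = 0.1. fail to reject H0.

H = 1.6624, df = 2, p = 0.435529, fail to reject H0.


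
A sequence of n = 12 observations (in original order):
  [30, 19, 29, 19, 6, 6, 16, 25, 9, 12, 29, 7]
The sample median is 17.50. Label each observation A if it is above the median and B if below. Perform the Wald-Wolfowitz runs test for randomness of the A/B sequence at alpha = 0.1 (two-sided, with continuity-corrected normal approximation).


Step 1: Compute median = 17.50; label A = above, B = below.
Labels in order: AAAABBBABBAB  (n_A = 6, n_B = 6)
Step 2: Count runs R = 6.
Step 3: Under H0 (random ordering), E[R] = 2*n_A*n_B/(n_A+n_B) + 1 = 2*6*6/12 + 1 = 7.0000.
        Var[R] = 2*n_A*n_B*(2*n_A*n_B - n_A - n_B) / ((n_A+n_B)^2 * (n_A+n_B-1)) = 4320/1584 = 2.7273.
        SD[R] = 1.6514.
Step 4: Continuity-corrected z = (R + 0.5 - E[R]) / SD[R] = (6 + 0.5 - 7.0000) / 1.6514 = -0.3028.
Step 5: Two-sided p-value via normal approximation = 2*(1 - Phi(|z|)) = 0.762069.
Step 6: alpha = 0.1. fail to reject H0.

R = 6, z = -0.3028, p = 0.762069, fail to reject H0.


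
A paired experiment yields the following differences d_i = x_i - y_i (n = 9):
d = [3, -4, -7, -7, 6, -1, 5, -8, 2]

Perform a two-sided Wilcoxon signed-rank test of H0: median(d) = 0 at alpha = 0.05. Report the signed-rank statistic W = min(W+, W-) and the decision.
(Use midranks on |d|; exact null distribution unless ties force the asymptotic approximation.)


Step 1: Drop any zero differences (none here) and take |d_i|.
|d| = [3, 4, 7, 7, 6, 1, 5, 8, 2]
Step 2: Midrank |d_i| (ties get averaged ranks).
ranks: |3|->3, |4|->4, |7|->7.5, |7|->7.5, |6|->6, |1|->1, |5|->5, |8|->9, |2|->2
Step 3: Attach original signs; sum ranks with positive sign and with negative sign.
W+ = 3 + 6 + 5 + 2 = 16
W- = 4 + 7.5 + 7.5 + 1 + 9 = 29
(Check: W+ + W- = 45 should equal n(n+1)/2 = 45.)
Step 4: Test statistic W = min(W+, W-) = 16.
Step 5: Ties in |d|, so use the tie-corrected normal approximation.
        E[W] = n(n+1)/4 = 9*10/4 = 22.5.
        Tie groups: |d|=7 (t=2); sum(t^3 - t) = 6.
        Var[W] = n(n+1)(2n+1)/24 - sum(t^3-t)/48 = 1710/24 - 6/48 = 71.125.
        z = (W - E[W]) / sqrt(Var[W]) = (16 - 22.5) / 8.4336 = -0.7707.
        Two-sided p = 2*Phi(z) = 0.440867.
Step 6: alpha = 0.05. fail to reject H0.

W+ = 16, W- = 29, W = min = 16, p = 0.440867, fail to reject H0.


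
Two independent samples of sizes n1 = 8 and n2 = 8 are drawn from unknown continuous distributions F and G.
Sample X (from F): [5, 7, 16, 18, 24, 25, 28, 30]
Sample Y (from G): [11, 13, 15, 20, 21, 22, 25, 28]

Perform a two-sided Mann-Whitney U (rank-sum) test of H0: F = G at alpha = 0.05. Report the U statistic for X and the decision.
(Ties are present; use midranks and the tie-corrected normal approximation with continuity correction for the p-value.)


Step 1: Combine and sort all 16 observations; assign midranks.
sorted (value, group): (5,X), (7,X), (11,Y), (13,Y), (15,Y), (16,X), (18,X), (20,Y), (21,Y), (22,Y), (24,X), (25,X), (25,Y), (28,X), (28,Y), (30,X)
ranks: 5->1, 7->2, 11->3, 13->4, 15->5, 16->6, 18->7, 20->8, 21->9, 22->10, 24->11, 25->12.5, 25->12.5, 28->14.5, 28->14.5, 30->16
Step 2: Rank sum for X: R1 = 1 + 2 + 6 + 7 + 11 + 12.5 + 14.5 + 16 = 70.
Step 3: U_X = R1 - n1(n1+1)/2 = 70 - 8*9/2 = 70 - 36 = 34.
       U_Y = n1*n2 - U_X = 64 - 34 = 30.
Step 4: Ties are present, so use the tie-corrected normal approximation (with continuity correction) for the p-value.
Step 5: p-value = 0.874643; compare to alpha = 0.05. fail to reject H0.

U_X = 34, p = 0.874643, fail to reject H0 at alpha = 0.05.


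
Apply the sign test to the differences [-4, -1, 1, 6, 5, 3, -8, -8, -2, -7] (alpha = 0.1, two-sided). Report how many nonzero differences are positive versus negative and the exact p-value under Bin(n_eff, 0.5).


Step 1: Discard zero differences. Original n = 10; n_eff = number of nonzero differences = 10.
Nonzero differences (with sign): -4, -1, +1, +6, +5, +3, -8, -8, -2, -7
Step 2: Count signs: positive = 4, negative = 6.
Step 3: Under H0: P(positive) = 0.5, so the number of positives S ~ Bin(10, 0.5).
Step 4: Two-sided exact p-value = sum of Bin(10,0.5) probabilities at or below the observed probability = 0.753906.
Step 5: alpha = 0.1. fail to reject H0.

n_eff = 10, pos = 4, neg = 6, p = 0.753906, fail to reject H0.


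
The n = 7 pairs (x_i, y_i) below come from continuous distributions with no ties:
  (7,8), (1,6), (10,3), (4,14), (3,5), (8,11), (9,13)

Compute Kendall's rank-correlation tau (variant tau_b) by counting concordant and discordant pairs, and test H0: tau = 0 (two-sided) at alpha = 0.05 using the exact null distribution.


Step 1: Enumerate the 21 unordered pairs (i,j) with i<j and classify each by sign(x_j-x_i) * sign(y_j-y_i).
  (1,2):dx=-6,dy=-2->C; (1,3):dx=+3,dy=-5->D; (1,4):dx=-3,dy=+6->D; (1,5):dx=-4,dy=-3->C
  (1,6):dx=+1,dy=+3->C; (1,7):dx=+2,dy=+5->C; (2,3):dx=+9,dy=-3->D; (2,4):dx=+3,dy=+8->C
  (2,5):dx=+2,dy=-1->D; (2,6):dx=+7,dy=+5->C; (2,7):dx=+8,dy=+7->C; (3,4):dx=-6,dy=+11->D
  (3,5):dx=-7,dy=+2->D; (3,6):dx=-2,dy=+8->D; (3,7):dx=-1,dy=+10->D; (4,5):dx=-1,dy=-9->C
  (4,6):dx=+4,dy=-3->D; (4,7):dx=+5,dy=-1->D; (5,6):dx=+5,dy=+6->C; (5,7):dx=+6,dy=+8->C
  (6,7):dx=+1,dy=+2->C
Step 2: C = 11, D = 10, total pairs = 21.
Step 3: tau = (C - D)/(n(n-1)/2) = (11 - 10)/21 = 0.047619.
Step 4: Exact two-sided p-value (enumerate n! = 5040 permutations of y under H0): p = 1.000000.
Step 5: alpha = 0.05. fail to reject H0.

tau_b = 0.0476 (C=11, D=10), p = 1.000000, fail to reject H0.


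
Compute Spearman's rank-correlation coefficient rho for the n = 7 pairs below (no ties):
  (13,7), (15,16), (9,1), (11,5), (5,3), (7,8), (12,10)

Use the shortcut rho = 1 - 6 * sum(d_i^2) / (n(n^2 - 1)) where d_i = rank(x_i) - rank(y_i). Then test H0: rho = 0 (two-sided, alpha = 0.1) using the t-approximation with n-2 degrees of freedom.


Step 1: Rank x and y separately (midranks; no ties here).
rank(x): 13->6, 15->7, 9->3, 11->4, 5->1, 7->2, 12->5
rank(y): 7->4, 16->7, 1->1, 5->3, 3->2, 8->5, 10->6
Step 2: d_i = R_x(i) - R_y(i); compute d_i^2.
  (6-4)^2=4, (7-7)^2=0, (3-1)^2=4, (4-3)^2=1, (1-2)^2=1, (2-5)^2=9, (5-6)^2=1
sum(d^2) = 20.
Step 3: rho = 1 - 6*20 / (7*(7^2 - 1)) = 1 - 120/336 = 0.642857.
Step 4: Under H0, t = rho * sqrt((n-2)/(1-rho^2)) = 1.8766 ~ t(5).
Step 5: Two-sided p-value from the t-distribution with 5 df = 0.119392.
Step 6: alpha = 0.1. fail to reject H0.

rho = 0.6429, p = 0.119392, fail to reject H0 at alpha = 0.1.


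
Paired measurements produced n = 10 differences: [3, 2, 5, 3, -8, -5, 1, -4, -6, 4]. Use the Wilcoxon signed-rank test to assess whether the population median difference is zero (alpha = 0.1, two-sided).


Step 1: Drop any zero differences (none here) and take |d_i|.
|d| = [3, 2, 5, 3, 8, 5, 1, 4, 6, 4]
Step 2: Midrank |d_i| (ties get averaged ranks).
ranks: |3|->3.5, |2|->2, |5|->7.5, |3|->3.5, |8|->10, |5|->7.5, |1|->1, |4|->5.5, |6|->9, |4|->5.5
Step 3: Attach original signs; sum ranks with positive sign and with negative sign.
W+ = 3.5 + 2 + 7.5 + 3.5 + 1 + 5.5 = 23
W- = 10 + 7.5 + 5.5 + 9 = 32
(Check: W+ + W- = 55 should equal n(n+1)/2 = 55.)
Step 4: Test statistic W = min(W+, W-) = 23.
Step 5: Ties in |d|, so use the tie-corrected normal approximation.
        E[W] = n(n+1)/4 = 10*11/4 = 27.5.
        Tie groups: |d|=3 (t=2), |d|=4 (t=2), |d|=5 (t=2); sum(t^3 - t) = 18.
        Var[W] = n(n+1)(2n+1)/24 - sum(t^3-t)/48 = 2310/24 - 18/48 = 95.875.
        z = (W - E[W]) / sqrt(Var[W]) = (23 - 27.5) / 9.7916 = -0.4596.
        Two-sided p = 2*Phi(z) = 0.645819.
Step 6: alpha = 0.1. fail to reject H0.

W+ = 23, W- = 32, W = min = 23, p = 0.645819, fail to reject H0.


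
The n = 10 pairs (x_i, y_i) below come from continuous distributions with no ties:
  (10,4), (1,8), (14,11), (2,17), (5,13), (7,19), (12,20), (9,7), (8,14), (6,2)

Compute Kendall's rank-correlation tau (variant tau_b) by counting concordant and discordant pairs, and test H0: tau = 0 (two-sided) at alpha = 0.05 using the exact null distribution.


Step 1: Enumerate the 45 unordered pairs (i,j) with i<j and classify each by sign(x_j-x_i) * sign(y_j-y_i).
  (1,2):dx=-9,dy=+4->D; (1,3):dx=+4,dy=+7->C; (1,4):dx=-8,dy=+13->D; (1,5):dx=-5,dy=+9->D
  (1,6):dx=-3,dy=+15->D; (1,7):dx=+2,dy=+16->C; (1,8):dx=-1,dy=+3->D; (1,9):dx=-2,dy=+10->D
  (1,10):dx=-4,dy=-2->C; (2,3):dx=+13,dy=+3->C; (2,4):dx=+1,dy=+9->C; (2,5):dx=+4,dy=+5->C
  (2,6):dx=+6,dy=+11->C; (2,7):dx=+11,dy=+12->C; (2,8):dx=+8,dy=-1->D; (2,9):dx=+7,dy=+6->C
  (2,10):dx=+5,dy=-6->D; (3,4):dx=-12,dy=+6->D; (3,5):dx=-9,dy=+2->D; (3,6):dx=-7,dy=+8->D
  (3,7):dx=-2,dy=+9->D; (3,8):dx=-5,dy=-4->C; (3,9):dx=-6,dy=+3->D; (3,10):dx=-8,dy=-9->C
  (4,5):dx=+3,dy=-4->D; (4,6):dx=+5,dy=+2->C; (4,7):dx=+10,dy=+3->C; (4,8):dx=+7,dy=-10->D
  (4,9):dx=+6,dy=-3->D; (4,10):dx=+4,dy=-15->D; (5,6):dx=+2,dy=+6->C; (5,7):dx=+7,dy=+7->C
  (5,8):dx=+4,dy=-6->D; (5,9):dx=+3,dy=+1->C; (5,10):dx=+1,dy=-11->D; (6,7):dx=+5,dy=+1->C
  (6,8):dx=+2,dy=-12->D; (6,9):dx=+1,dy=-5->D; (6,10):dx=-1,dy=-17->C; (7,8):dx=-3,dy=-13->C
  (7,9):dx=-4,dy=-6->C; (7,10):dx=-6,dy=-18->C; (8,9):dx=-1,dy=+7->D; (8,10):dx=-3,dy=-5->C
  (9,10):dx=-2,dy=-12->C
Step 2: C = 23, D = 22, total pairs = 45.
Step 3: tau = (C - D)/(n(n-1)/2) = (23 - 22)/45 = 0.022222.
Step 4: Exact two-sided p-value (enumerate n! = 3628800 permutations of y under H0): p = 1.000000.
Step 5: alpha = 0.05. fail to reject H0.

tau_b = 0.0222 (C=23, D=22), p = 1.000000, fail to reject H0.


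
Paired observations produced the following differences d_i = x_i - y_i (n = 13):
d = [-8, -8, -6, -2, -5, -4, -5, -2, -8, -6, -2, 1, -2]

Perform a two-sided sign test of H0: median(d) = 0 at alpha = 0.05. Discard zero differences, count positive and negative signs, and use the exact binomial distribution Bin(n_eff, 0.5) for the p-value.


Step 1: Discard zero differences. Original n = 13; n_eff = number of nonzero differences = 13.
Nonzero differences (with sign): -8, -8, -6, -2, -5, -4, -5, -2, -8, -6, -2, +1, -2
Step 2: Count signs: positive = 1, negative = 12.
Step 3: Under H0: P(positive) = 0.5, so the number of positives S ~ Bin(13, 0.5).
Step 4: Two-sided exact p-value = sum of Bin(13,0.5) probabilities at or below the observed probability = 0.003418.
Step 5: alpha = 0.05. reject H0.

n_eff = 13, pos = 1, neg = 12, p = 0.003418, reject H0.


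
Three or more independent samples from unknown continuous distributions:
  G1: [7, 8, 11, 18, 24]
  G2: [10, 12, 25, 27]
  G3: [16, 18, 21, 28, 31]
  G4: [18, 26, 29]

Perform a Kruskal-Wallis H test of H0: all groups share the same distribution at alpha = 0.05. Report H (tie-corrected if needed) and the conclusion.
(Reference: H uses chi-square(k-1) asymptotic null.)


Step 1: Combine all N = 17 observations and assign midranks.
sorted (value, group, rank): (7,G1,1), (8,G1,2), (10,G2,3), (11,G1,4), (12,G2,5), (16,G3,6), (18,G1,8), (18,G3,8), (18,G4,8), (21,G3,10), (24,G1,11), (25,G2,12), (26,G4,13), (27,G2,14), (28,G3,15), (29,G4,16), (31,G3,17)
Step 2: Sum ranks within each group.
R_1 = 26 (n_1 = 5)
R_2 = 34 (n_2 = 4)
R_3 = 56 (n_3 = 5)
R_4 = 37 (n_4 = 3)
Step 3: H = 12/(N(N+1)) * sum(R_i^2/n_i) - 3(N+1)
     = 12/(17*18) * (26^2/5 + 34^2/4 + 56^2/5 + 37^2/3) - 3*18
     = 0.039216 * 1507.73 - 54
     = 5.126797.
Step 4: Ties present; correction factor C = 1 - 24/(17^3 - 17) = 0.995098. Corrected H = 5.126797 / 0.995098 = 5.152053.
Step 5: Under H0, H ~ chi^2(3); p-value = 0.160996.
Step 6: alpha = 0.05. fail to reject H0.

H = 5.1521, df = 3, p = 0.160996, fail to reject H0.


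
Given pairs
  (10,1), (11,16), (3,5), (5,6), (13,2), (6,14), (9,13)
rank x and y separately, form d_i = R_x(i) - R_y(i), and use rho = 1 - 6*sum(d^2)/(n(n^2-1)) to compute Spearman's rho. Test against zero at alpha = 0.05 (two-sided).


Step 1: Rank x and y separately (midranks; no ties here).
rank(x): 10->5, 11->6, 3->1, 5->2, 13->7, 6->3, 9->4
rank(y): 1->1, 16->7, 5->3, 6->4, 2->2, 14->6, 13->5
Step 2: d_i = R_x(i) - R_y(i); compute d_i^2.
  (5-1)^2=16, (6-7)^2=1, (1-3)^2=4, (2-4)^2=4, (7-2)^2=25, (3-6)^2=9, (4-5)^2=1
sum(d^2) = 60.
Step 3: rho = 1 - 6*60 / (7*(7^2 - 1)) = 1 - 360/336 = -0.071429.
Step 4: Under H0, t = rho * sqrt((n-2)/(1-rho^2)) = -0.1601 ~ t(5).
Step 5: Two-sided p-value from the t-distribution with 5 df = 0.879048.
Step 6: alpha = 0.05. fail to reject H0.

rho = -0.0714, p = 0.879048, fail to reject H0 at alpha = 0.05.


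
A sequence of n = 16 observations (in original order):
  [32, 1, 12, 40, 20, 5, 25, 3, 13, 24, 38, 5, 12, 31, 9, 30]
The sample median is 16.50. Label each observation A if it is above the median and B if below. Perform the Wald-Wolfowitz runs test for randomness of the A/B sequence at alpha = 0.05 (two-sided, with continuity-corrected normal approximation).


Step 1: Compute median = 16.50; label A = above, B = below.
Labels in order: ABBAABABBAABBABA  (n_A = 8, n_B = 8)
Step 2: Count runs R = 11.
Step 3: Under H0 (random ordering), E[R] = 2*n_A*n_B/(n_A+n_B) + 1 = 2*8*8/16 + 1 = 9.0000.
        Var[R] = 2*n_A*n_B*(2*n_A*n_B - n_A - n_B) / ((n_A+n_B)^2 * (n_A+n_B-1)) = 14336/3840 = 3.7333.
        SD[R] = 1.9322.
Step 4: Continuity-corrected z = (R - 0.5 - E[R]) / SD[R] = (11 - 0.5 - 9.0000) / 1.9322 = 0.7763.
Step 5: Two-sided p-value via normal approximation = 2*(1 - Phi(|z|)) = 0.437558.
Step 6: alpha = 0.05. fail to reject H0.

R = 11, z = 0.7763, p = 0.437558, fail to reject H0.


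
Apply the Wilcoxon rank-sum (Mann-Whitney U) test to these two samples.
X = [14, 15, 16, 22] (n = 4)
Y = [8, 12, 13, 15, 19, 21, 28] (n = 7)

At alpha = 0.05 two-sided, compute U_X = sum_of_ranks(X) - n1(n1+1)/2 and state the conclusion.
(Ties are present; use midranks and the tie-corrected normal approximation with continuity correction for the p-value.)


Step 1: Combine and sort all 11 observations; assign midranks.
sorted (value, group): (8,Y), (12,Y), (13,Y), (14,X), (15,X), (15,Y), (16,X), (19,Y), (21,Y), (22,X), (28,Y)
ranks: 8->1, 12->2, 13->3, 14->4, 15->5.5, 15->5.5, 16->7, 19->8, 21->9, 22->10, 28->11
Step 2: Rank sum for X: R1 = 4 + 5.5 + 7 + 10 = 26.5.
Step 3: U_X = R1 - n1(n1+1)/2 = 26.5 - 4*5/2 = 26.5 - 10 = 16.5.
       U_Y = n1*n2 - U_X = 28 - 16.5 = 11.5.
Step 4: Ties are present, so use the tie-corrected normal approximation (with continuity correction) for the p-value.
Step 5: p-value = 0.704817; compare to alpha = 0.05. fail to reject H0.

U_X = 16.5, p = 0.704817, fail to reject H0 at alpha = 0.05.


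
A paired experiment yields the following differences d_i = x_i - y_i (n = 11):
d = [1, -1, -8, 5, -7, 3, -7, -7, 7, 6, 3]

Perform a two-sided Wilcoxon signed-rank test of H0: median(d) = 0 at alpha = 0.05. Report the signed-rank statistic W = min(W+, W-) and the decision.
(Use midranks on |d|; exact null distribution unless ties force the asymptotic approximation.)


Step 1: Drop any zero differences (none here) and take |d_i|.
|d| = [1, 1, 8, 5, 7, 3, 7, 7, 7, 6, 3]
Step 2: Midrank |d_i| (ties get averaged ranks).
ranks: |1|->1.5, |1|->1.5, |8|->11, |5|->5, |7|->8.5, |3|->3.5, |7|->8.5, |7|->8.5, |7|->8.5, |6|->6, |3|->3.5
Step 3: Attach original signs; sum ranks with positive sign and with negative sign.
W+ = 1.5 + 5 + 3.5 + 8.5 + 6 + 3.5 = 28
W- = 1.5 + 11 + 8.5 + 8.5 + 8.5 = 38
(Check: W+ + W- = 66 should equal n(n+1)/2 = 66.)
Step 4: Test statistic W = min(W+, W-) = 28.
Step 5: Ties in |d|, so use the tie-corrected normal approximation.
        E[W] = n(n+1)/4 = 11*12/4 = 33.
        Tie groups: |d|=1 (t=2), |d|=3 (t=2), |d|=7 (t=4); sum(t^3 - t) = 72.
        Var[W] = n(n+1)(2n+1)/24 - sum(t^3-t)/48 = 3036/24 - 72/48 = 125.
        z = (W - E[W]) / sqrt(Var[W]) = (28 - 33) / 11.1803 = -0.4472.
        Two-sided p = 2*Phi(z) = 0.654721.
Step 6: alpha = 0.05. fail to reject H0.

W+ = 28, W- = 38, W = min = 28, p = 0.654721, fail to reject H0.


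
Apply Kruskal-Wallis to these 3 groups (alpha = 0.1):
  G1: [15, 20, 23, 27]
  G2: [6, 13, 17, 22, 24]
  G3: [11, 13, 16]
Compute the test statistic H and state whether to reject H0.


Step 1: Combine all N = 12 observations and assign midranks.
sorted (value, group, rank): (6,G2,1), (11,G3,2), (13,G2,3.5), (13,G3,3.5), (15,G1,5), (16,G3,6), (17,G2,7), (20,G1,8), (22,G2,9), (23,G1,10), (24,G2,11), (27,G1,12)
Step 2: Sum ranks within each group.
R_1 = 35 (n_1 = 4)
R_2 = 31.5 (n_2 = 5)
R_3 = 11.5 (n_3 = 3)
Step 3: H = 12/(N(N+1)) * sum(R_i^2/n_i) - 3(N+1)
     = 12/(12*13) * (35^2/4 + 31.5^2/5 + 11.5^2/3) - 3*13
     = 0.076923 * 548.783 - 39
     = 3.214103.
Step 4: Ties present; correction factor C = 1 - 6/(12^3 - 12) = 0.996503. Corrected H = 3.214103 / 0.996503 = 3.225380.
Step 5: Under H0, H ~ chi^2(2); p-value = 0.199351.
Step 6: alpha = 0.1. fail to reject H0.

H = 3.2254, df = 2, p = 0.199351, fail to reject H0.


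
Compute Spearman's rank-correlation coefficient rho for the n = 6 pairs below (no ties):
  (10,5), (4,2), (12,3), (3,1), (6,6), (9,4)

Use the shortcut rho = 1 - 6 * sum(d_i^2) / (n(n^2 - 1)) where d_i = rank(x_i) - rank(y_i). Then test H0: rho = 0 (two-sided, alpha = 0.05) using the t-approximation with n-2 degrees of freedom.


Step 1: Rank x and y separately (midranks; no ties here).
rank(x): 10->5, 4->2, 12->6, 3->1, 6->3, 9->4
rank(y): 5->5, 2->2, 3->3, 1->1, 6->6, 4->4
Step 2: d_i = R_x(i) - R_y(i); compute d_i^2.
  (5-5)^2=0, (2-2)^2=0, (6-3)^2=9, (1-1)^2=0, (3-6)^2=9, (4-4)^2=0
sum(d^2) = 18.
Step 3: rho = 1 - 6*18 / (6*(6^2 - 1)) = 1 - 108/210 = 0.485714.
Step 4: Under H0, t = rho * sqrt((n-2)/(1-rho^2)) = 1.1113 ~ t(4).
Step 5: Two-sided p-value from the t-distribution with 4 df = 0.328723.
Step 6: alpha = 0.05. fail to reject H0.

rho = 0.4857, p = 0.328723, fail to reject H0 at alpha = 0.05.


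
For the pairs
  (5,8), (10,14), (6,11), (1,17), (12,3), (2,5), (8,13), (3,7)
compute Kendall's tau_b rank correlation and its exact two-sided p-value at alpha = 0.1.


Step 1: Enumerate the 28 unordered pairs (i,j) with i<j and classify each by sign(x_j-x_i) * sign(y_j-y_i).
  (1,2):dx=+5,dy=+6->C; (1,3):dx=+1,dy=+3->C; (1,4):dx=-4,dy=+9->D; (1,5):dx=+7,dy=-5->D
  (1,6):dx=-3,dy=-3->C; (1,7):dx=+3,dy=+5->C; (1,8):dx=-2,dy=-1->C; (2,3):dx=-4,dy=-3->C
  (2,4):dx=-9,dy=+3->D; (2,5):dx=+2,dy=-11->D; (2,6):dx=-8,dy=-9->C; (2,7):dx=-2,dy=-1->C
  (2,8):dx=-7,dy=-7->C; (3,4):dx=-5,dy=+6->D; (3,5):dx=+6,dy=-8->D; (3,6):dx=-4,dy=-6->C
  (3,7):dx=+2,dy=+2->C; (3,8):dx=-3,dy=-4->C; (4,5):dx=+11,dy=-14->D; (4,6):dx=+1,dy=-12->D
  (4,7):dx=+7,dy=-4->D; (4,8):dx=+2,dy=-10->D; (5,6):dx=-10,dy=+2->D; (5,7):dx=-4,dy=+10->D
  (5,8):dx=-9,dy=+4->D; (6,7):dx=+6,dy=+8->C; (6,8):dx=+1,dy=+2->C; (7,8):dx=-5,dy=-6->C
Step 2: C = 15, D = 13, total pairs = 28.
Step 3: tau = (C - D)/(n(n-1)/2) = (15 - 13)/28 = 0.071429.
Step 4: Exact two-sided p-value (enumerate n! = 40320 permutations of y under H0): p = 0.904861.
Step 5: alpha = 0.1. fail to reject H0.

tau_b = 0.0714 (C=15, D=13), p = 0.904861, fail to reject H0.


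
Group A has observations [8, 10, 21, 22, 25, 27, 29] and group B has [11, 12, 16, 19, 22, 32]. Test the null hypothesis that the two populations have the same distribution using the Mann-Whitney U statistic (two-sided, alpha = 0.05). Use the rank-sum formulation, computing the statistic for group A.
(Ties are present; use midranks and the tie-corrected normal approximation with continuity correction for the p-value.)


Step 1: Combine and sort all 13 observations; assign midranks.
sorted (value, group): (8,X), (10,X), (11,Y), (12,Y), (16,Y), (19,Y), (21,X), (22,X), (22,Y), (25,X), (27,X), (29,X), (32,Y)
ranks: 8->1, 10->2, 11->3, 12->4, 16->5, 19->6, 21->7, 22->8.5, 22->8.5, 25->10, 27->11, 29->12, 32->13
Step 2: Rank sum for X: R1 = 1 + 2 + 7 + 8.5 + 10 + 11 + 12 = 51.5.
Step 3: U_X = R1 - n1(n1+1)/2 = 51.5 - 7*8/2 = 51.5 - 28 = 23.5.
       U_Y = n1*n2 - U_X = 42 - 23.5 = 18.5.
Step 4: Ties are present, so use the tie-corrected normal approximation (with continuity correction) for the p-value.
Step 5: p-value = 0.774796; compare to alpha = 0.05. fail to reject H0.

U_X = 23.5, p = 0.774796, fail to reject H0 at alpha = 0.05.


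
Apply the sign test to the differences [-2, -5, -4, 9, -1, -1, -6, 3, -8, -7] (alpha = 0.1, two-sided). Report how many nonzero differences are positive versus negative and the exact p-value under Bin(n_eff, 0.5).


Step 1: Discard zero differences. Original n = 10; n_eff = number of nonzero differences = 10.
Nonzero differences (with sign): -2, -5, -4, +9, -1, -1, -6, +3, -8, -7
Step 2: Count signs: positive = 2, negative = 8.
Step 3: Under H0: P(positive) = 0.5, so the number of positives S ~ Bin(10, 0.5).
Step 4: Two-sided exact p-value = sum of Bin(10,0.5) probabilities at or below the observed probability = 0.109375.
Step 5: alpha = 0.1. fail to reject H0.

n_eff = 10, pos = 2, neg = 8, p = 0.109375, fail to reject H0.


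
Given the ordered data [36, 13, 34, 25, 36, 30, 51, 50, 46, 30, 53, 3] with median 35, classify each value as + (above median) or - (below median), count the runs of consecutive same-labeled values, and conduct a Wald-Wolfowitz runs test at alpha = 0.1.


Step 1: Compute median = 35; label A = above, B = below.
Labels in order: ABBBABAAABAB  (n_A = 6, n_B = 6)
Step 2: Count runs R = 8.
Step 3: Under H0 (random ordering), E[R] = 2*n_A*n_B/(n_A+n_B) + 1 = 2*6*6/12 + 1 = 7.0000.
        Var[R] = 2*n_A*n_B*(2*n_A*n_B - n_A - n_B) / ((n_A+n_B)^2 * (n_A+n_B-1)) = 4320/1584 = 2.7273.
        SD[R] = 1.6514.
Step 4: Continuity-corrected z = (R - 0.5 - E[R]) / SD[R] = (8 - 0.5 - 7.0000) / 1.6514 = 0.3028.
Step 5: Two-sided p-value via normal approximation = 2*(1 - Phi(|z|)) = 0.762069.
Step 6: alpha = 0.1. fail to reject H0.

R = 8, z = 0.3028, p = 0.762069, fail to reject H0.


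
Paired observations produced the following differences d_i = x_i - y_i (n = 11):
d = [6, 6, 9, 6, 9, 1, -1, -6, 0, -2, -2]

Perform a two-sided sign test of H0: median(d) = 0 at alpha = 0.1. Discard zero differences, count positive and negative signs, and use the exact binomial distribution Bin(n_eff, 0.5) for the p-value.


Step 1: Discard zero differences. Original n = 11; n_eff = number of nonzero differences = 10.
Nonzero differences (with sign): +6, +6, +9, +6, +9, +1, -1, -6, -2, -2
Step 2: Count signs: positive = 6, negative = 4.
Step 3: Under H0: P(positive) = 0.5, so the number of positives S ~ Bin(10, 0.5).
Step 4: Two-sided exact p-value = sum of Bin(10,0.5) probabilities at or below the observed probability = 0.753906.
Step 5: alpha = 0.1. fail to reject H0.

n_eff = 10, pos = 6, neg = 4, p = 0.753906, fail to reject H0.
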